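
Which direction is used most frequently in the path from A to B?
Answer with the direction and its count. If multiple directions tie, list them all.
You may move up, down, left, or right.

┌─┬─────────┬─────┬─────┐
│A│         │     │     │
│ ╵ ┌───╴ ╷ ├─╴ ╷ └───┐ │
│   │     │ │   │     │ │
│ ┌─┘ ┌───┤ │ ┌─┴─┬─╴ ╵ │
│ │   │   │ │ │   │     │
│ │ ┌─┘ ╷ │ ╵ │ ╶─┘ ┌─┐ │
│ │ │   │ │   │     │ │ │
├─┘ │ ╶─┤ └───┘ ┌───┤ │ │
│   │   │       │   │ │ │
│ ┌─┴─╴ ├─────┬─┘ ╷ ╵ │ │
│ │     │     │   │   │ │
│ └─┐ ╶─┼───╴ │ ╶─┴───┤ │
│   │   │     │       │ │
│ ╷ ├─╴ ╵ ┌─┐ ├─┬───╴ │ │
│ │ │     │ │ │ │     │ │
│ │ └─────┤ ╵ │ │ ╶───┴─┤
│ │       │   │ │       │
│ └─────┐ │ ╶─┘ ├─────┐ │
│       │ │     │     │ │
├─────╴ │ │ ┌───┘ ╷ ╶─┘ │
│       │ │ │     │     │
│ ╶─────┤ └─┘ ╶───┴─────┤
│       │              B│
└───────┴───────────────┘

Directions: down, right, up, right, right, right, down, left, left, down, left, down, down, left, down, down, right, down, down, right, right, right, down, down, down, right, right, right, right, right, right, right
Counts: {'down': 12, 'right': 15, 'up': 1, 'left': 4}
Most common: right (15 times)

Solution:

┌─┬─────────┬─────┬─────┐
│A│↱ → → ↓  │     │     │
│ ╵ ┌───╴ ╷ ├─╴ ╷ └───┐ │
│↳ ↑│↓ ← ↲│ │   │     │ │
│ ┌─┘ ┌───┤ │ ┌─┴─┬─╴ ╵ │
│ │↓ ↲│   │ │ │   │     │
│ │ ┌─┘ ╷ │ ╵ │ ╶─┘ ┌─┐ │
│ │↓│   │ │   │     │ │ │
├─┘ │ ╶─┤ └───┘ ┌───┤ │ │
│↓ ↲│   │       │   │ │ │
│ ┌─┴─╴ ├─────┬─┘ ╷ ╵ │ │
│↓│     │     │   │   │ │
│ └─┐ ╶─┼───╴ │ ╶─┴───┤ │
│↳ ↓│   │     │       │ │
│ ╷ ├─╴ ╵ ┌─┐ ├─┬───╴ │ │
│ │↓│     │ │ │ │     │ │
│ │ └─────┤ ╵ │ │ ╶───┴─┤
│ │↳ → → ↓│   │ │       │
│ └─────┐ │ ╶─┘ ├─────┐ │
│       │↓│     │     │ │
├─────╴ │ │ ┌───┘ ╷ ╶─┘ │
│       │↓│ │     │     │
│ ╶─────┤ └─┘ ╶───┴─────┤
│       │↳ → → → → → → B│
└───────┴───────────────┘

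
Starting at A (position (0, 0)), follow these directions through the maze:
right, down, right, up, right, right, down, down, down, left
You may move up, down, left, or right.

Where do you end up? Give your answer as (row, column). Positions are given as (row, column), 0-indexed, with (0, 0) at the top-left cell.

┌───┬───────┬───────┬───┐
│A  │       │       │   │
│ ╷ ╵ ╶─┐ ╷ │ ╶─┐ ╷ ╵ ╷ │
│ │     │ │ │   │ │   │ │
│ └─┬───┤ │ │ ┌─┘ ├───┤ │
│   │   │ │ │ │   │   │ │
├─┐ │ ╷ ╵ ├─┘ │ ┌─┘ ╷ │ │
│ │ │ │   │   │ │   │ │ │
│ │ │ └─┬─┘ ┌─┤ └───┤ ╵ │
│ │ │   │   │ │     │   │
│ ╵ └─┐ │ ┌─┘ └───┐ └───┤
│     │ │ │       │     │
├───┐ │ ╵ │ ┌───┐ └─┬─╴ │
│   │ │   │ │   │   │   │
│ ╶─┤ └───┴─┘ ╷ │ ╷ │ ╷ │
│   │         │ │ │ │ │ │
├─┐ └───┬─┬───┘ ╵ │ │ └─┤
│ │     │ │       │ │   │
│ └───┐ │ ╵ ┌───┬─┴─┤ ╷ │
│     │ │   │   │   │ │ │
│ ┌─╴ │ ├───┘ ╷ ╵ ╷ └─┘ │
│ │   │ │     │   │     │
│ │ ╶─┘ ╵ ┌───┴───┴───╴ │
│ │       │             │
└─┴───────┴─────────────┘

Following directions step by step:
Start: (0, 0)
  right: (0, 0) → (0, 1)
  down: (0, 1) → (1, 1)
  right: (1, 1) → (1, 2)
  up: (1, 2) → (0, 2)
  right: (0, 2) → (0, 3)
  right: (0, 3) → (0, 4)
  down: (0, 4) → (1, 4)
  down: (1, 4) → (2, 4)
  down: (2, 4) → (3, 4)
  left: (3, 4) → (3, 3)
Final position: (3, 3)

Path taken:

┌───┬───────┬───────┬───┐
│A ↓│↱ → ↓  │       │   │
│ ╷ ╵ ╶─┐ ╷ │ ╶─┐ ╷ ╵ ╷ │
│ │↳ ↑  │↓│ │   │ │   │ │
│ └─┬───┤ │ │ ┌─┘ ├───┤ │
│   │   │↓│ │ │   │   │ │
├─┐ │ ╷ ╵ ├─┘ │ ┌─┘ ╷ │ │
│ │ │ │B ↲│   │ │   │ │ │
│ │ │ └─┬─┘ ┌─┤ └───┤ ╵ │
│ │ │   │   │ │     │   │
│ ╵ └─┐ │ ┌─┘ └───┐ └───┤
│     │ │ │       │     │
├───┐ │ ╵ │ ┌───┐ └─┬─╴ │
│   │ │   │ │   │   │   │
│ ╶─┤ └───┴─┘ ╷ │ ╷ │ ╷ │
│   │         │ │ │ │ │ │
├─┐ └───┬─┬───┘ ╵ │ │ └─┤
│ │     │ │       │ │   │
│ └───┐ │ ╵ ┌───┬─┴─┤ ╷ │
│     │ │   │   │   │ │ │
│ ┌─╴ │ ├───┘ ╷ ╵ ╷ └─┘ │
│ │   │ │     │   │     │
│ │ ╶─┘ ╵ ┌───┴───┴───╴ │
│ │       │             │
└─┴───────┴─────────────┘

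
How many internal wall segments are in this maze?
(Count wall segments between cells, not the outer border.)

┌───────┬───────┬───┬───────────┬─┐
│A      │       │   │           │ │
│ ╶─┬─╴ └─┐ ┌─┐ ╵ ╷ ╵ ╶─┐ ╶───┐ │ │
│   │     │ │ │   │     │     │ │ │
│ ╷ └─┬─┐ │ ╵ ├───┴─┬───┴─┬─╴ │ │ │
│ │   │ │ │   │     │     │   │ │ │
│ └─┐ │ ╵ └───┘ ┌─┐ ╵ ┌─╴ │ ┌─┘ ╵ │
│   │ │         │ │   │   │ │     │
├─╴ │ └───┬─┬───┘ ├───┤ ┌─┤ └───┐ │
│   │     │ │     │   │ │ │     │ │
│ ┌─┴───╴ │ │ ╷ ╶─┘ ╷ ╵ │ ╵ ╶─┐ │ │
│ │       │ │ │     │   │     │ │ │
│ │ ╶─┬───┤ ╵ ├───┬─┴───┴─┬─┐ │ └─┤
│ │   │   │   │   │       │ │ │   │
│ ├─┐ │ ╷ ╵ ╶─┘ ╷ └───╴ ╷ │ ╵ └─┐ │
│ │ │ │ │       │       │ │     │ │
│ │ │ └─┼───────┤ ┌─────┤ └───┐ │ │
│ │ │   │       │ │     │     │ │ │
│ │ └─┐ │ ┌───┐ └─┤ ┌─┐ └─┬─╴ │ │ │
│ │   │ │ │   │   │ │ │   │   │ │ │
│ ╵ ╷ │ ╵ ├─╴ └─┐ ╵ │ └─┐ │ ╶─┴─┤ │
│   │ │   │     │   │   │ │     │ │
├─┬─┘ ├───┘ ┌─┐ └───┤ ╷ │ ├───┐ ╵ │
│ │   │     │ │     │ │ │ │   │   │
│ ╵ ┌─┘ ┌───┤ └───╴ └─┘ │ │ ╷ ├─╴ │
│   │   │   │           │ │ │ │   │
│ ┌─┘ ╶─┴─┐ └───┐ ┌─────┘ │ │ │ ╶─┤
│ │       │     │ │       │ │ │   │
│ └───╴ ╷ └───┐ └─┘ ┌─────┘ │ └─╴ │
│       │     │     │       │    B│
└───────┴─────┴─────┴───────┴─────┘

Counting internal wall segments:
Total internal walls: 224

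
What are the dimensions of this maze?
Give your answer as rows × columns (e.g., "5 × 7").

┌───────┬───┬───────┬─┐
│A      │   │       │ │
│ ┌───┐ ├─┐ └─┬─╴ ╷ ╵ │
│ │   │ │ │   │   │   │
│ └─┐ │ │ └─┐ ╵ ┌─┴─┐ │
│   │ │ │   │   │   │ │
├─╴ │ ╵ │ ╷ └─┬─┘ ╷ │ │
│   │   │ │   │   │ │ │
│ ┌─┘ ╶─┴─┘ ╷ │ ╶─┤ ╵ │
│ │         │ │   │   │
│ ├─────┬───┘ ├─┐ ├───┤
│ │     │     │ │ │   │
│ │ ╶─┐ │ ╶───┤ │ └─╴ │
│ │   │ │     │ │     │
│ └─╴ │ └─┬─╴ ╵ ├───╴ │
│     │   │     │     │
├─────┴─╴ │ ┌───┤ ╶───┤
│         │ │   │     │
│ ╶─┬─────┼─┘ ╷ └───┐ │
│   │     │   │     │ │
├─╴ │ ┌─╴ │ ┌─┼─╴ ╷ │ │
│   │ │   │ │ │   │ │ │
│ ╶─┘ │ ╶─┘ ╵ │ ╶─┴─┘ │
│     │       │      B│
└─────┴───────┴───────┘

Counting the maze dimensions:
Rows (vertical): 12
Columns (horizontal): 11
Dimensions: 12 × 11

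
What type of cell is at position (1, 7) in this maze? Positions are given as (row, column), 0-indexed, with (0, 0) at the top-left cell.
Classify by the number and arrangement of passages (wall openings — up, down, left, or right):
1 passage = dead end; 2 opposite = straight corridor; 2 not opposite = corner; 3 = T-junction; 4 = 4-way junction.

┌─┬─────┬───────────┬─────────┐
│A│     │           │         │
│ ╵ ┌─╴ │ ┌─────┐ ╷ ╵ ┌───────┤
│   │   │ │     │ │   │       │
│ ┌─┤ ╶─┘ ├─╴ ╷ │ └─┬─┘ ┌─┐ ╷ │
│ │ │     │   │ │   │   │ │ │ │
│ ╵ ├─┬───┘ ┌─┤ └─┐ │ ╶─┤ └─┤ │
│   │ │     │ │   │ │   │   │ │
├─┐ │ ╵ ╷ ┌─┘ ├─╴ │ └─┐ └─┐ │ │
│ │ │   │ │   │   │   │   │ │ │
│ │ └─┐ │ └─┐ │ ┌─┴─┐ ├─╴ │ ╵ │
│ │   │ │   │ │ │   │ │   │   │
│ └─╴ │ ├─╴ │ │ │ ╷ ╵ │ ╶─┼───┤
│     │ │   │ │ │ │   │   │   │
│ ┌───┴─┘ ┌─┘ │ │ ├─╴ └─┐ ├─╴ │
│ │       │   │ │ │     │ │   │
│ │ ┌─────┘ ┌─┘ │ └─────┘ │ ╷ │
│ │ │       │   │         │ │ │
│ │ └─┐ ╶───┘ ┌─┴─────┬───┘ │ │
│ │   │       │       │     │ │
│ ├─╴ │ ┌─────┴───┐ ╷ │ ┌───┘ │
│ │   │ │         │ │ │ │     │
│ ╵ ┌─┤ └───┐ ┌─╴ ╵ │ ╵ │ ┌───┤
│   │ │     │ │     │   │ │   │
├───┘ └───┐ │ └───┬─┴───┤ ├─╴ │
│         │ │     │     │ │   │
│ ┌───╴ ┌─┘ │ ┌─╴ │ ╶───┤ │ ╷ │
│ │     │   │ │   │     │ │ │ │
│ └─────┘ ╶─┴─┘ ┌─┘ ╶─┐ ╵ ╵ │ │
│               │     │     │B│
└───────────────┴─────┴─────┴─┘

Checking cell at (1, 7):
Number of passages: 2
Cell type: corner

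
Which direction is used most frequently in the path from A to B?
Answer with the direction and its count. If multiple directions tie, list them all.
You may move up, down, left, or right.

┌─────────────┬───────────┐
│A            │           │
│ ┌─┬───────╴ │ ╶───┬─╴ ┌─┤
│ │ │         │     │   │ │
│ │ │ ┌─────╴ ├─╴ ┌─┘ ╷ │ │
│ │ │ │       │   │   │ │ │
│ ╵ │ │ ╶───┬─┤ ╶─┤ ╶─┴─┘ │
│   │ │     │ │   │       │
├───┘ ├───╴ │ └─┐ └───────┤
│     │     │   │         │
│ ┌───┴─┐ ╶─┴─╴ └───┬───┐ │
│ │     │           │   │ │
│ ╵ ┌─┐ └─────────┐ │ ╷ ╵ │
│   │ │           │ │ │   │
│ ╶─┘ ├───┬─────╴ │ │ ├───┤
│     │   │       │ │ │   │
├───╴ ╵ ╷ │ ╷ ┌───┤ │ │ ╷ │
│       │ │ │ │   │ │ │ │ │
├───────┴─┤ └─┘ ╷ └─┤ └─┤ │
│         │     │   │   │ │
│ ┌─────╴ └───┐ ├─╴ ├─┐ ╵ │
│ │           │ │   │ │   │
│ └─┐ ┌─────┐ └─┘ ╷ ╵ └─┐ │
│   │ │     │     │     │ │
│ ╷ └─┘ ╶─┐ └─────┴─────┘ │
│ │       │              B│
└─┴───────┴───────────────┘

Directions: right, right, right, right, right, right, down, left, left, left, left, down, down, down, left, left, down, down, right, up, right, right, down, right, right, right, right, right, down, left, left, left, down, down, right, right, up, right, down, right, down, left, down, left, left, up, left, left, up, left, left, left, left, down, down, right, down, right, right, up, right, right, down, right, right, right, right, right, right, right
Counts: {'right': 30, 'down': 17, 'left': 18, 'up': 5}
Most common: right (30 times)

Solution:

┌─────────────┬───────────┐
│A → → → → → ↓│           │
│ ┌─┬───────╴ │ ╶───┬─╴ ┌─┤
│ │ │↓ ← ← ← ↲│     │   │ │
│ │ │ ┌─────╴ ├─╴ ┌─┘ ╷ │ │
│ │ │↓│       │   │   │ │ │
│ ╵ │ │ ╶───┬─┤ ╶─┤ ╶─┴─┘ │
│   │↓│     │ │   │       │
├───┘ ├───╴ │ └─┐ └───────┤
│↓ ← ↲│     │   │         │
│ ┌───┴─┐ ╶─┴─╴ └───┬───┐ │
│↓│↱ → ↓│           │   │ │
│ ╵ ┌─┐ └─────────┐ │ ╷ ╵ │
│↳ ↑│ │↳ → → → → ↓│ │ │   │
│ ╶─┘ ├───┬─────╴ │ │ ├───┤
│     │   │↓ ← ← ↲│ │ │   │
├───╴ ╵ ╷ │ ╷ ┌───┤ │ │ ╷ │
│       │ │↓│ │↱ ↓│ │ │ │ │
├───────┴─┤ └─┘ ╷ └─┤ └─┤ │
│↓ ← ← ← ↰│↳ → ↑│↳ ↓│   │ │
│ ┌─────╴ └───┐ ├─╴ ├─┐ ╵ │
│↓│      ↑ ← ↰│ │↓ ↲│ │   │
│ └─┐ ┌─────┐ └─┘ ╷ ╵ └─┐ │
│↳ ↓│ │↱ → ↓│↑ ← ↲│     │ │
│ ╷ └─┘ ╶─┐ └─────┴─────┘ │
│ │↳ → ↑  │↳ → → → → → → B│
└─┴───────┴───────────────┘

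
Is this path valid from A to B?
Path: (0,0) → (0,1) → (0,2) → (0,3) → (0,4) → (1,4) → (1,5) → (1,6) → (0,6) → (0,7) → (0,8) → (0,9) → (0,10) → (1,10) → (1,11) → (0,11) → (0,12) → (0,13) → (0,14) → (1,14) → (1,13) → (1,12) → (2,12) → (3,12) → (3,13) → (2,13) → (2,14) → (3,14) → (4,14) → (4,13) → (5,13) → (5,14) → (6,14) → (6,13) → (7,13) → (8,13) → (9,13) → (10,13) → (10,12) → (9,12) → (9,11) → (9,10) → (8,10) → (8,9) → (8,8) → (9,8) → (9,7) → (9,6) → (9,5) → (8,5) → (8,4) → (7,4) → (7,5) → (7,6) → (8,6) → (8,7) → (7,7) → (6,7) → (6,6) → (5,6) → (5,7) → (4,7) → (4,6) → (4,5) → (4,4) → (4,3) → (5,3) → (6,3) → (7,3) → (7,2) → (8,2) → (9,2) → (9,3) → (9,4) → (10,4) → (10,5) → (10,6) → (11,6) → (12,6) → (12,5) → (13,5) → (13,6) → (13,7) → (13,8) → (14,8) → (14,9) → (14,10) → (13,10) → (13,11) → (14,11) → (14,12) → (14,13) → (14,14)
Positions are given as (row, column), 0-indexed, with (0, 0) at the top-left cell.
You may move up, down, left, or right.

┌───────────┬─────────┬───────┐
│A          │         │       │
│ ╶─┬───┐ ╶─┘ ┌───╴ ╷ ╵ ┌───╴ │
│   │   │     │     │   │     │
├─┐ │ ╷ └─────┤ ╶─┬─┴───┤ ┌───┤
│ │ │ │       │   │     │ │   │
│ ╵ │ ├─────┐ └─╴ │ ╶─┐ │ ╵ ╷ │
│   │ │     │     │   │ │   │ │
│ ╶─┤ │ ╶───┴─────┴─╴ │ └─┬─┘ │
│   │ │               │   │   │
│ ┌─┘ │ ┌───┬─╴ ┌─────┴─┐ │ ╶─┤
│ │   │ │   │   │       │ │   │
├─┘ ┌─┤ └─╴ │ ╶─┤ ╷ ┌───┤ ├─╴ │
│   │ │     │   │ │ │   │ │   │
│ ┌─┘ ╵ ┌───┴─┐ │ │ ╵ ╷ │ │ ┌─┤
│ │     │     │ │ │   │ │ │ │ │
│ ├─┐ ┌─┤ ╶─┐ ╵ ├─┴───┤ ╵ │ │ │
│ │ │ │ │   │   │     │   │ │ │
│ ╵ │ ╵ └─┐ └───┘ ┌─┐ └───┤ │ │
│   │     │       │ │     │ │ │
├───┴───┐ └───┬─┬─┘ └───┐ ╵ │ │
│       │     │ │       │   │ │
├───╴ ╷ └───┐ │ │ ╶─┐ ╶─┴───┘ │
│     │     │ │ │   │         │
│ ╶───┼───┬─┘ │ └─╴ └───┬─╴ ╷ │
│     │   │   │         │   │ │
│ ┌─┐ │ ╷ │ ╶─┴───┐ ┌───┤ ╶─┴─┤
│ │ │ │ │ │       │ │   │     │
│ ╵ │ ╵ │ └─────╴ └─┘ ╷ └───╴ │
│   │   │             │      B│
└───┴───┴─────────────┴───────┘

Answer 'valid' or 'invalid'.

Checking path validity:
Result: All consecutive moves are passable.

valid

Correct solution:

┌───────────┬─────────┬───────┐
│A → → → ↓  │↱ → → → ↓│↱ → → ↓│
│ ╶─┬───┐ ╶─┘ ┌───╴ ╷ ╵ ┌───╴ │
│   │   │↳ → ↑│     │↳ ↑│↓ ← ↲│
├─┐ │ ╷ └─────┤ ╶─┬─┴───┤ ┌───┤
│ │ │ │       │   │     │↓│↱ ↓│
│ ╵ │ ├─────┐ └─╴ │ ╶─┐ │ ╵ ╷ │
│   │ │     │     │   │ │↳ ↑│↓│
│ ╶─┤ │ ╶───┴─────┴─╴ │ └─┬─┘ │
│   │ │↓ ← ← ← ↰      │   │↓ ↲│
│ ┌─┘ │ ┌───┬─╴ ┌─────┴─┐ │ ╶─┤
│ │   │↓│   │↱ ↑│       │ │↳ ↓│
├─┘ ┌─┤ └─╴ │ ╶─┤ ╷ ┌───┤ ├─╴ │
│   │ │↓    │↑ ↰│ │ │   │ │↓ ↲│
│ ┌─┘ ╵ ┌───┴─┐ │ │ ╵ ╷ │ │ ┌─┤
│ │  ↓ ↲│↱ → ↓│↑│ │   │ │ │↓│ │
│ ├─┐ ┌─┤ ╶─┐ ╵ ├─┴───┤ ╵ │ │ │
│ │ │↓│ │↑ ↰│↳ ↑│↓ ← ↰│   │↓│ │
│ ╵ │ ╵ └─┐ └───┘ ┌─┐ └───┤ │ │
│   │↳ → ↓│↑ ← ← ↲│ │↑ ← ↰│↓│ │
├───┴───┐ └───┬─┬─┘ └───┐ ╵ │ │
│       │↳ → ↓│ │       │↑ ↲│ │
├───╴ ╷ └───┐ │ │ ╶─┐ ╶─┴───┘ │
│     │     │↓│ │   │         │
│ ╶───┼───┬─┘ │ └─╴ └───┬─╴ ╷ │
│     │   │↓ ↲│         │   │ │
│ ┌─┐ │ ╷ │ ╶─┴───┐ ┌───┤ ╶─┴─┤
│ │ │ │ │ │↳ → → ↓│ │↱ ↓│     │
│ ╵ │ ╵ │ └─────╴ └─┘ ╷ └───╴ │
│   │   │        ↳ → ↑│↳ → → B│
└───┴───┴─────────────┴───────┘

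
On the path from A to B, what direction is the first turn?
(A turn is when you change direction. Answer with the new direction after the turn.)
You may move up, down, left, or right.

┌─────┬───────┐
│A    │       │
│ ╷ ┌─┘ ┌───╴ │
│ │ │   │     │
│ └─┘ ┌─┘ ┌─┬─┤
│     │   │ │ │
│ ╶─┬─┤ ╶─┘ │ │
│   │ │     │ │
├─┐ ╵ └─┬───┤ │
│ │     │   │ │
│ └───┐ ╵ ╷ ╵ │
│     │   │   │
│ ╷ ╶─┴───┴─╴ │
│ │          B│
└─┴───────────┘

Directions: down, down, down, right, down, right, right, down, right, up, right, down, right, down
First turn direction: right

Solution:

┌─────┬───────┐
│A    │       │
│ ╷ ┌─┘ ┌───╴ │
│↓│ │   │     │
│ └─┘ ┌─┘ ┌─┬─┤
│↓    │   │ │ │
│ ╶─┬─┤ ╶─┘ │ │
│↳ ↓│ │     │ │
├─┐ ╵ └─┬───┤ │
│ │↳ → ↓│↱ ↓│ │
│ └───┐ ╵ ╷ ╵ │
│     │↳ ↑│↳ ↓│
│ ╷ ╶─┴───┴─╴ │
│ │          B│
└─┴───────────┘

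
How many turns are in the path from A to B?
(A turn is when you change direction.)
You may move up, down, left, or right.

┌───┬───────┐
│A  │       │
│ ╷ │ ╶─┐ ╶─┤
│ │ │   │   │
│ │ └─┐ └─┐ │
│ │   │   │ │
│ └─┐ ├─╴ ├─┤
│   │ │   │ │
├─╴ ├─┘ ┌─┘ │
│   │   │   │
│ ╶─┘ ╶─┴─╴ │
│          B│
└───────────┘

Directions: down, down, down, right, down, left, down, right, right, right, right, right
Number of turns: 5

Solution:

┌───┬───────┐
│A  │       │
│ ╷ │ ╶─┐ ╶─┤
│↓│ │   │   │
│ │ └─┐ └─┐ │
│↓│   │   │ │
│ └─┐ ├─╴ ├─┤
│↳ ↓│ │   │ │
├─╴ ├─┘ ┌─┘ │
│↓ ↲│   │   │
│ ╶─┘ ╶─┴─╴ │
│↳ → → → → B│
└───────────┘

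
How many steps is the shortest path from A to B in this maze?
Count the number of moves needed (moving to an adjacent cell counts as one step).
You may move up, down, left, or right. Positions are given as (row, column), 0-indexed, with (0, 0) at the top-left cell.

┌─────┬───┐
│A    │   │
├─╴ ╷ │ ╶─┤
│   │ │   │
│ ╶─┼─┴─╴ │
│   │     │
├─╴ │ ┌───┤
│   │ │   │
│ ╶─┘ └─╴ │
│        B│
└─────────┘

Using BFS to find shortest path:
Start: (0, 0), End: (4, 4)
Path found:
(0,0) → (0,1) → (1,1) → (1,0) → (2,0) → (2,1) → (3,1) → (3,0) → (4,0) → (4,1) → (4,2) → (4,3) → (4,4)
Number of steps: 12

Solution:

┌─────┬───┐
│A ↓  │   │
├─╴ ╷ │ ╶─┤
│↓ ↲│ │   │
│ ╶─┼─┴─╴ │
│↳ ↓│     │
├─╴ │ ┌───┤
│↓ ↲│ │   │
│ ╶─┘ └─╴ │
│↳ → → → B│
└─────────┘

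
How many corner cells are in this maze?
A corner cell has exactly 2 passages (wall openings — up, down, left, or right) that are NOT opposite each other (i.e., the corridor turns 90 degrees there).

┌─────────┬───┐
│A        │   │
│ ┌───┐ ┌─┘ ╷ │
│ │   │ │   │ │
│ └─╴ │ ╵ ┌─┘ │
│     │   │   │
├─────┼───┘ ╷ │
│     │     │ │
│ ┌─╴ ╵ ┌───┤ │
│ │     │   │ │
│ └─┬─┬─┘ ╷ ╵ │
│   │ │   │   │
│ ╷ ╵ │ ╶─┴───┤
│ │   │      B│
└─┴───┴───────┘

Counting corner cells (2 non-opposite passages):
Total corners: 26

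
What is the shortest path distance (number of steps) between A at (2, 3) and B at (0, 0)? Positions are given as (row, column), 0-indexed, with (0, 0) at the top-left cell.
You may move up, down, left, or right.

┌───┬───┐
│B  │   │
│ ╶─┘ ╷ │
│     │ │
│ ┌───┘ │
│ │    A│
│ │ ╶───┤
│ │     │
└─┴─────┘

Finding path from (2, 3) to (0, 0):
Path: (2,3) → (1,3) → (0,3) → (0,2) → (1,2) → (1,1) → (1,0) → (0,0)
Distance: 7 steps

Solution:

┌───┬───┐
│B  │↓ ↰│
│ ╶─┘ ╷ │
│↑ ← ↲│↑│
│ ┌───┘ │
│ │    A│
│ │ ╶───┤
│ │     │
└─┴─────┘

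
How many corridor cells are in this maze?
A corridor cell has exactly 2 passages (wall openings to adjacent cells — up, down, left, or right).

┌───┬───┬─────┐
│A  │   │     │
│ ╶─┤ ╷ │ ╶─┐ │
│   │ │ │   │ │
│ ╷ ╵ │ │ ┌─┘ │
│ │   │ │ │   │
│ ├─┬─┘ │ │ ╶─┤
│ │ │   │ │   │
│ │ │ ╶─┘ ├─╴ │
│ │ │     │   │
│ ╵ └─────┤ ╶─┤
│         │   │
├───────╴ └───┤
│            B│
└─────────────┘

Counting cells with exactly 2 passages:
Total corridor cells: 39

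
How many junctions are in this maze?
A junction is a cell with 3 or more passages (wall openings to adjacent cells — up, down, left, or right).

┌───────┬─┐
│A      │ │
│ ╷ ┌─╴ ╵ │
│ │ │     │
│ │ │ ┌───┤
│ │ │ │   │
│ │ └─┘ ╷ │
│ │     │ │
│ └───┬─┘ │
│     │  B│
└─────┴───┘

Checking each cell for number of passages:

Junctions found (3+ passages):
  (0, 1): 3 passages
  (1, 3): 3 passages
Total junctions: 2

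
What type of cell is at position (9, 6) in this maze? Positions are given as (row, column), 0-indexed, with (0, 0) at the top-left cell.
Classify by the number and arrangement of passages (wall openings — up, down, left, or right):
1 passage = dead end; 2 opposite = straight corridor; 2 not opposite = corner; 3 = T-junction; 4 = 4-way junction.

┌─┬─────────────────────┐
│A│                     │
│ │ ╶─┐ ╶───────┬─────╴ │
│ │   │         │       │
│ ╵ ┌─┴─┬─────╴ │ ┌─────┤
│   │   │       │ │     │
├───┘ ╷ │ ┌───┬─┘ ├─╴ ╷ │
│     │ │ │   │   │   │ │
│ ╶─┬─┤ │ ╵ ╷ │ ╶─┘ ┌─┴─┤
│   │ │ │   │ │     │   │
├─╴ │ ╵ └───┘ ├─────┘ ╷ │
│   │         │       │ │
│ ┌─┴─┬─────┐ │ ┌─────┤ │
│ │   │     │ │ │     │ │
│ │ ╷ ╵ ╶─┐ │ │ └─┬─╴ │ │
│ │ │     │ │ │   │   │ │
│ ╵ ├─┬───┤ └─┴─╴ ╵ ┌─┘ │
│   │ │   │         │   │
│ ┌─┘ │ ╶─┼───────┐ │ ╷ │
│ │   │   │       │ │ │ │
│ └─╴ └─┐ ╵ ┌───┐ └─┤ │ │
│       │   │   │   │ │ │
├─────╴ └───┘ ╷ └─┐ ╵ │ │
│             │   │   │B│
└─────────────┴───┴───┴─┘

Checking cell at (9, 6):
Number of passages: 2
Cell type: straight corridor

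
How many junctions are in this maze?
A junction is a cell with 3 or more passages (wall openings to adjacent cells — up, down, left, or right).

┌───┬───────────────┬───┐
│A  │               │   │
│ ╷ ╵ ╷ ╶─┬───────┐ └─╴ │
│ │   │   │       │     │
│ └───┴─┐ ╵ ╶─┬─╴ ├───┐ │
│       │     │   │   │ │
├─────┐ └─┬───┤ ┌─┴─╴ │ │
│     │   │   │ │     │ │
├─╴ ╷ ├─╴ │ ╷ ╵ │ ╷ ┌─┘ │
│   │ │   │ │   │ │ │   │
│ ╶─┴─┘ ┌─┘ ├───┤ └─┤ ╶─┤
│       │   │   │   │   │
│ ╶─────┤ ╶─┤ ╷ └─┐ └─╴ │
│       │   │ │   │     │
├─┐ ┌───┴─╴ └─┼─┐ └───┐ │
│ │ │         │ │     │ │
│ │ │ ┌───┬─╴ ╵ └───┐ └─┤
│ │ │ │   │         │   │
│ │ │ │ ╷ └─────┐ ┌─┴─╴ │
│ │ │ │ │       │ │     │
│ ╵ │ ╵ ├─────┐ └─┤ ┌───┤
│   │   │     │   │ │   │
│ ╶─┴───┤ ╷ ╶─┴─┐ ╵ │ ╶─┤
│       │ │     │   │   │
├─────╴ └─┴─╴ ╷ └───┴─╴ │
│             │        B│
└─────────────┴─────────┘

Checking each cell for number of passages:

Junctions found (3+ passages):
  (0, 3): 3 passages
  (1, 11): 3 passages
  (2, 5): 3 passages
  (3, 1): 3 passages
  (3, 9): 3 passages
  (5, 0): 3 passages
  (6, 1): 3 passages
  (6, 11): 3 passages
  (7, 5): 3 passages
  (8, 6): 3 passages
  (8, 7): 3 passages
  (8, 8): 3 passages
  (10, 0): 3 passages
  (10, 5): 3 passages
  (11, 6): 3 passages
  (12, 3): 3 passages
Total junctions: 16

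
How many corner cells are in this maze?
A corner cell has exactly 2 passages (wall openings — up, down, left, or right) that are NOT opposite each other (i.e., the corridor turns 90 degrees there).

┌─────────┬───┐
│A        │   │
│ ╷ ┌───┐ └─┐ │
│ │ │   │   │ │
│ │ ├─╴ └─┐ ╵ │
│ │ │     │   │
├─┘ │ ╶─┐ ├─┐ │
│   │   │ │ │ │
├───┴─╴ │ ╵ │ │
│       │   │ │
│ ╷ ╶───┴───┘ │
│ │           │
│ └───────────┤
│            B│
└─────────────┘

Counting corner cells (2 non-opposite passages):
Total corners: 19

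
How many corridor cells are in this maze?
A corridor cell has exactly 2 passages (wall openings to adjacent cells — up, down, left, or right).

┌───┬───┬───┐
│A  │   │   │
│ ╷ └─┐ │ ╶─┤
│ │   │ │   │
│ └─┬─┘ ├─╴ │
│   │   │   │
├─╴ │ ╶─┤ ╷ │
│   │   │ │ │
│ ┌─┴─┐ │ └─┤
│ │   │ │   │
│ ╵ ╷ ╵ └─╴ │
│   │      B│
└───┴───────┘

Counting cells with exactly 2 passages:
Total corridor cells: 30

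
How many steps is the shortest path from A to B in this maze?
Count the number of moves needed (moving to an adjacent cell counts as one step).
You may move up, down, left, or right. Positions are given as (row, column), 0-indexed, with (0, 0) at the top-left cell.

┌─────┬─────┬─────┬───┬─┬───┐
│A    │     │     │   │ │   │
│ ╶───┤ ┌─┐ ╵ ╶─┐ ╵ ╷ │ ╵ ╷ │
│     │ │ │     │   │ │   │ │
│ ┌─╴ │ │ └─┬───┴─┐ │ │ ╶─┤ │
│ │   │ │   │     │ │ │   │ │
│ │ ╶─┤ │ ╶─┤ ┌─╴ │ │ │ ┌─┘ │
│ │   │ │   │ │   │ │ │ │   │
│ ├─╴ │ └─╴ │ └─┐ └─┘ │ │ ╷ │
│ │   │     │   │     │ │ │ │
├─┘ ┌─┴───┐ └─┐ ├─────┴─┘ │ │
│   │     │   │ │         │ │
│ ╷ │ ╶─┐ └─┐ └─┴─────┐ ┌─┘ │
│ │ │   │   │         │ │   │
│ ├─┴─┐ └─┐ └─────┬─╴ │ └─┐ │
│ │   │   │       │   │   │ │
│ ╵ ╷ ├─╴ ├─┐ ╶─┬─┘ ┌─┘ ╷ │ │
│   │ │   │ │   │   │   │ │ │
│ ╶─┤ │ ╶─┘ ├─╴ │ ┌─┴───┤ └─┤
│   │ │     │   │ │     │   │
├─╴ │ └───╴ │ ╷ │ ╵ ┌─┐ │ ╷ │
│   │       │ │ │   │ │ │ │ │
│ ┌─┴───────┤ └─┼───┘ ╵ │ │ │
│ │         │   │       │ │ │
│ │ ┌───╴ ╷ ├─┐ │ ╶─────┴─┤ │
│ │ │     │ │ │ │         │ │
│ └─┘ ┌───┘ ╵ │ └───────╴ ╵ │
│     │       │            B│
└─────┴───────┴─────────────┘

Using BFS to find shortest path:
Start: (0, 0), End: (13, 13)
Path found:
(0,0) → (1,0) → (1,1) → (1,2) → (2,2) → (2,1) → (3,1) → (3,2) → (4,2) → (4,1) → (5,1) → (5,0) → (6,0) → (7,0) → (8,0) → (8,1) → (7,1) → (7,2) → (8,2) → (9,2) → (10,2) → (10,3) → (10,4) → (10,5) → (9,5) → (9,4) → (9,3) → (8,3) → (8,4) → (7,4) → (7,3) → (6,3) → (6,2) → (5,2) → (5,3) → (5,4) → (6,4) → (6,5) → (7,5) → (7,6) → (8,6) → (8,7) → (9,7) → (9,6) → (10,6) → (11,6) → (11,7) → (12,7) → (13,7) → (13,8) → (13,9) → (13,10) → (13,11) → (13,12) → (13,13)
Number of steps: 54

Solution:

┌─────┬─────┬─────┬───┬─┬───┐
│A    │     │     │   │ │   │
│ ╶───┤ ┌─┐ ╵ ╶─┐ ╵ ╷ │ ╵ ╷ │
│↳ → ↓│ │ │     │   │ │   │ │
│ ┌─╴ │ │ └─┬───┴─┐ │ │ ╶─┤ │
│ │↓ ↲│ │   │     │ │ │   │ │
│ │ ╶─┤ │ ╶─┤ ┌─╴ │ │ │ ┌─┘ │
│ │↳ ↓│ │   │ │   │ │ │ │   │
│ ├─╴ │ └─╴ │ └─┐ └─┘ │ │ ╷ │
│ │↓ ↲│     │   │     │ │ │ │
├─┘ ┌─┴───┐ └─┐ ├─────┴─┘ │ │
│↓ ↲│↱ → ↓│   │ │         │ │
│ ╷ │ ╶─┐ └─┐ └─┴─────┐ ┌─┘ │
│↓│ │↑ ↰│↳ ↓│         │ │   │
│ ├─┴─┐ └─┐ └─────┬─╴ │ └─┐ │
│↓│↱ ↓│↑ ↰│↳ ↓    │   │   │ │
│ ╵ ╷ ├─╴ ├─┐ ╶─┬─┘ ┌─┘ ╷ │ │
│↳ ↑│↓│↱ ↑│ │↳ ↓│   │   │ │ │
│ ╶─┤ │ ╶─┘ ├─╴ │ ┌─┴───┤ └─┤
│   │↓│↑ ← ↰│↓ ↲│ │     │   │
├─╴ │ └───╴ │ ╷ │ ╵ ┌─┐ │ ╷ │
│   │↳ → → ↑│↓│ │   │ │ │ │ │
│ ┌─┴───────┤ └─┼───┘ ╵ │ │ │
│ │         │↳ ↓│       │ │ │
│ │ ┌───╴ ╷ ├─┐ │ ╶─────┴─┤ │
│ │ │     │ │ │↓│         │ │
│ └─┘ ┌───┘ ╵ │ └───────╴ ╵ │
│     │       │↳ → → → → → B│
└─────┴───────┴─────────────┘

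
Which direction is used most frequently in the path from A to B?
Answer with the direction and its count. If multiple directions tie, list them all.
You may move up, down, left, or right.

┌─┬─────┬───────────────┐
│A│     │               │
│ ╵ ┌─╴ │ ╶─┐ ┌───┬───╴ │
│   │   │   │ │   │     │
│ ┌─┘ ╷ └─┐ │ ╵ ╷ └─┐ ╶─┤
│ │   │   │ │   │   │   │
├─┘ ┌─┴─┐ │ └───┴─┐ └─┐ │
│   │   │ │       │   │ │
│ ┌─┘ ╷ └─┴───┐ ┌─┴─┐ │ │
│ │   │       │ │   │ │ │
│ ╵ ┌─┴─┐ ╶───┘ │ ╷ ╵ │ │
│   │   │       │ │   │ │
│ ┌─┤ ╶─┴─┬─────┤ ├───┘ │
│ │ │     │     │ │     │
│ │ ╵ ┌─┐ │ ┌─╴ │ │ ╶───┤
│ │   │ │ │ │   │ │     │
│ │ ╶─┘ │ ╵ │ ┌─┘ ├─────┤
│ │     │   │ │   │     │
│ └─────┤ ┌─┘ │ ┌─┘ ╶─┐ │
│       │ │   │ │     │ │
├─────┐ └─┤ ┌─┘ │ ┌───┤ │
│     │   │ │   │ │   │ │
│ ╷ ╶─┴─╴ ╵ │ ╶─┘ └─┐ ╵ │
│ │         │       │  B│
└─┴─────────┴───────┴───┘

Directions: down, right, up, right, right, down, left, down, left, down, left, down, down, right, up, right, up, right, down, right, down, right, right, right, up, up, left, left, up, up, left, up, right, right, down, down, right, up, right, down, right, down, right, down, down, left, up, left, down, down, down, down, left, down, down, left, down, right, right, up, up, right, up, right, right, down, down, down
Counts: {'down': 24, 'right': 21, 'up': 13, 'left': 10}
Most common: down (24 times)

Solution:

┌─┬─────┬───────────────┐
│A│↱ → ↓│↱ → ↓          │
│ ╵ ┌─╴ │ ╶─┐ ┌───┬───╴ │
│↳ ↑│↓ ↲│↑ ↰│↓│↱ ↓│     │
│ ┌─┘ ╷ └─┐ │ ╵ ╷ └─┐ ╶─┤
│ │↓ ↲│   │↑│↳ ↑│↳ ↓│   │
├─┘ ┌─┴─┐ │ └───┴─┐ └─┐ │
│↓ ↲│↱ ↓│ │↑ ← ↰  │↳ ↓│ │
│ ┌─┘ ╷ └─┴───┐ ┌─┴─┐ │ │
│↓│↱ ↑│↳ ↓    │↑│↓ ↰│↓│ │
│ ╵ ┌─┴─┐ ╶───┘ │ ╷ ╵ │ │
│↳ ↑│   │↳ → → ↑│↓│↑ ↲│ │
│ ┌─┤ ╶─┴─┬─────┤ ├───┘ │
│ │ │     │     │↓│     │
│ │ ╵ ┌─┐ │ ┌─╴ │ │ ╶───┤
│ │   │ │ │ │   │↓│     │
│ │ ╶─┘ │ ╵ │ ┌─┘ ├─────┤
│ │     │   │ │↓ ↲│↱ → ↓│
│ └─────┤ ┌─┘ │ ┌─┘ ╶─┐ │
│       │ │   │↓│↱ ↑  │↓│
├─────┐ └─┤ ┌─┘ │ ┌───┤ │
│     │   │ │↓ ↲│↑│   │↓│
│ ╷ ╶─┴─╴ ╵ │ ╶─┘ └─┐ ╵ │
│ │         │↳ → ↑  │  B│
└─┴─────────┴───────┴───┘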